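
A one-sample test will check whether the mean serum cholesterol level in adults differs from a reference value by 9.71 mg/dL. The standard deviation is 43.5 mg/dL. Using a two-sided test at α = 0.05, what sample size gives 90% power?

211

For a one-sample z-test, n = ((z_{α/2} + z_β)·σ/δ)².
z_{α/2} = 1.960 (two-sided α = 0.05); z_β = 1.282 (power 90% → β = 0.1).
n = (3.242 × 43.5 / 9.71)² = 210.94
Round up: n = 211.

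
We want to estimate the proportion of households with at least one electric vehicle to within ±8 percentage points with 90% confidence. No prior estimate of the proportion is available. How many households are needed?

For a proportion with margin E = 0.08 at 90% confidence, z = 1.645.
With no prior estimate, use p = 0.5, which maximizes p(1−p) at 0.25.
n = 0.25 × (z/E)² = 0.25 × (1.645/0.08)² = 105.70
Round up: n = 106.

106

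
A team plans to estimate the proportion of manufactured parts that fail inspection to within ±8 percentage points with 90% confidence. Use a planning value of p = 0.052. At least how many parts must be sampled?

21

For a proportion with margin E = 0.08 at 90% confidence, z = 1.645.
n = p̂(1−p̂)(z/E)² = 0.052 × 0.948 × (1.645/0.08)² = 20.84
Round up: n = 21.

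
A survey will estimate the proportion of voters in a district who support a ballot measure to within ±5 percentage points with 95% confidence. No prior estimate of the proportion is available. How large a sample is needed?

For a proportion with margin E = 0.05 at 95% confidence, z = 1.960.
With no prior estimate, use p = 0.5, which maximizes p(1−p) at 0.25.
n = 0.25 × (z/E)² = 0.25 × (1.960/0.05)² = 384.16
Round up: n = 385.

n = 385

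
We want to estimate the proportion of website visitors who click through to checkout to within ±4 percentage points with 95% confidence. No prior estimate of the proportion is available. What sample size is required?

601

For a proportion with margin E = 0.04 at 95% confidence, z = 1.960.
With no prior estimate, use p = 0.5, which maximizes p(1−p) at 0.25.
n = 0.25 × (z/E)² = 0.25 × (1.960/0.04)² = 600.25
Round up: n = 601.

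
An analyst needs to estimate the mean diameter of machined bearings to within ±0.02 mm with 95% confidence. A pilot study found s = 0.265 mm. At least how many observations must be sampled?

675

For a mean, the margin of error is E = z·σ/√n, so n = (zσ/E)².
At 95% confidence, z = 1.960.
n = (1.960 × 0.265 / 0.02)² = 674.44
Round up: n = 675.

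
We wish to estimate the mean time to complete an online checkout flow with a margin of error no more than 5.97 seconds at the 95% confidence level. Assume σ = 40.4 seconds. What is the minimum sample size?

176

For a mean, the margin of error is E = z·σ/√n, so n = (zσ/E)².
At 95% confidence, z = 1.960.
n = (1.960 × 40.4 / 5.97)² = 175.92
Round up: n = 176.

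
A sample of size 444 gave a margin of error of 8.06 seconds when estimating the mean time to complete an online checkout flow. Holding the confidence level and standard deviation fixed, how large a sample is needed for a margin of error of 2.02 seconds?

Margin of error scales as 1/√n, so n₂ = n₁·(E₁/E₂)².
n₂ = 444 × (8.06/2.02)² = 444 × 15.92 = 7068.48
Round up: n₂ = 7069.

7069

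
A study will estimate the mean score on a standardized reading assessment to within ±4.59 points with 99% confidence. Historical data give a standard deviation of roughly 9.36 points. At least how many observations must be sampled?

For a mean, the margin of error is E = z·σ/√n, so n = (zσ/E)².
At 99% confidence, z = 2.576.
n = (2.576 × 9.36 / 4.59)² = 27.59
Round up: n = 28.

n = 28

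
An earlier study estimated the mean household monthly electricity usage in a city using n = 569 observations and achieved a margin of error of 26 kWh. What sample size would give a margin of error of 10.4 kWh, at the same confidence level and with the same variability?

n = 3557

Margin of error scales as 1/√n, so n₂ = n₁·(E₁/E₂)².
n₂ = 569 × (26/10.4)² = 569 × 6.25 = 3556.25
Round up: n₂ = 3557.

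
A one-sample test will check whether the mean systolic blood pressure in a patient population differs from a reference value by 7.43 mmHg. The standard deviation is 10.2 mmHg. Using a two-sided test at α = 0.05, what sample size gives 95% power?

For a one-sample z-test, n = ((z_{α/2} + z_β)·σ/δ)².
z_{α/2} = 1.960 (two-sided α = 0.05); z_β = 1.645 (power 95% → β = 0.05).
n = (3.605 × 10.2 / 7.43)² = 24.49
Round up: n = 25.

n = 25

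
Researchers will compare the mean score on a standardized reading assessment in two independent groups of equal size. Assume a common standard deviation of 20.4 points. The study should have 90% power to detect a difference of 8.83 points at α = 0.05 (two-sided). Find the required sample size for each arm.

For two equal groups, n per group = 2·((z_{α/2} + z_β)·σ/δ)².
z_{α/2} = 1.960; z_β = 1.282 (power 90%).
n = 2 × (3.242 × 20.4 / 8.83)² = 2 × 56.10 = 112.20
Round up: n = 113 per group.

113 per group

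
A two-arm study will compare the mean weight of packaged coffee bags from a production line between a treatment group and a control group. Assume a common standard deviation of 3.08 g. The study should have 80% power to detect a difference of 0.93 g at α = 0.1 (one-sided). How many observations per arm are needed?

99 per group

For two equal groups, n per group = 2·((z_α + z_β)·σ/δ)².
z_α = 1.282; z_β = 0.842 (power 80%).
n = 2 × (2.124 × 3.08 / 0.93)² = 2 × 49.48 = 98.96
Round up: n = 99 per group.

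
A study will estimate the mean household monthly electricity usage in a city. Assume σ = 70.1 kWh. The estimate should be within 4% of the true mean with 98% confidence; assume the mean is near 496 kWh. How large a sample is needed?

68

For a mean, the margin of error is E = z·σ/√n, so n = (zσ/E)².
At 98% confidence, z = 2.326.
E = 4% of 496 = 19.84 kWh.
n = (2.326 × 70.1 / 19.84)² = 67.54
Round up: n = 68.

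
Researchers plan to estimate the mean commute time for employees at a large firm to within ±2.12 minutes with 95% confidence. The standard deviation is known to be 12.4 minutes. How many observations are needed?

132

For a mean, the margin of error is E = z·σ/√n, so n = (zσ/E)².
At 95% confidence, z = 1.960.
n = (1.960 × 12.4 / 2.12)² = 131.43
Round up: n = 132.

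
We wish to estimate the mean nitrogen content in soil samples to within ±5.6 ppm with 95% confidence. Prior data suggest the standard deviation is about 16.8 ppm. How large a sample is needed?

35

For a mean, the margin of error is E = z·σ/√n, so n = (zσ/E)².
At 95% confidence, z = 1.960.
n = (1.960 × 16.8 / 5.6)² = 34.57
Round up: n = 35.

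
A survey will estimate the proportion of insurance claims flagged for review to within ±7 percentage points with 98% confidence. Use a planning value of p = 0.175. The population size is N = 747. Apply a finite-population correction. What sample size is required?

n = 132

For a proportion with margin E = 0.07 at 98% confidence, z = 2.326.
n = p̂(1−p̂)(z/E)² = 0.175 × 0.825 × (2.326/0.07)² = 159.41 — call this n₀.
Finite-population correction with N = 747: n = n₀ / (1 + (n₀−1)/N) = 159.41 / 1.212 = 131.53
Round up: n = 132.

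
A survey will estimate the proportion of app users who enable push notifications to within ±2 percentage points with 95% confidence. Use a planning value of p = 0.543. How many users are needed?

n = 2384

For a proportion with margin E = 0.02 at 95% confidence, z = 1.960.
n = p̂(1−p̂)(z/E)² = 0.543 × 0.457 × (1.960/0.02)² = 2383.24
Round up: n = 2384.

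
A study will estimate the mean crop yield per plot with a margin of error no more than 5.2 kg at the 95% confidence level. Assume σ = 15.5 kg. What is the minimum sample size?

For a mean, the margin of error is E = z·σ/√n, so n = (zσ/E)².
At 95% confidence, z = 1.960.
n = (1.960 × 15.5 / 5.2)² = 34.13
Round up: n = 35.

35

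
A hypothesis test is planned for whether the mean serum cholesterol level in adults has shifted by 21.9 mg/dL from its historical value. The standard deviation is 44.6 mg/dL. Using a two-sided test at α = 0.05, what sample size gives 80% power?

For a one-sample z-test, n = ((z_{α/2} + z_β)·σ/δ)².
z_{α/2} = 1.960 (two-sided α = 0.05); z_β = 0.842 (power 80% → β = 0.2).
n = (2.802 × 44.6 / 21.9)² = 32.56
Round up: n = 33.

n = 33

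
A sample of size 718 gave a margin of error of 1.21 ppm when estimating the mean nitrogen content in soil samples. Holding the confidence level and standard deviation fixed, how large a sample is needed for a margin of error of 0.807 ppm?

n = 1615

Margin of error scales as 1/√n, so n₂ = n₁·(E₁/E₂)².
n₂ = 718 × (1.21/0.807)² = 718 × 2.248 = 1614.06
Round up: n₂ = 1615.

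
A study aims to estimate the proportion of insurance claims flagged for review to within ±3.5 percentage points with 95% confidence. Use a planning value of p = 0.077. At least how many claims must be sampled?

For a proportion with margin E = 0.035 at 95% confidence, z = 1.960.
n = p̂(1−p̂)(z/E)² = 0.077 × 0.923 × (1.960/0.035)² = 222.88
Round up: n = 223.

n = 223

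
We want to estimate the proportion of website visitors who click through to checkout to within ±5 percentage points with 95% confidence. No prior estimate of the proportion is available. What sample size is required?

For a proportion with margin E = 0.05 at 95% confidence, z = 1.960.
With no prior estimate, use p = 0.5, which maximizes p(1−p) at 0.25.
n = 0.25 × (z/E)² = 0.25 × (1.960/0.05)² = 384.16
Round up: n = 385.

n = 385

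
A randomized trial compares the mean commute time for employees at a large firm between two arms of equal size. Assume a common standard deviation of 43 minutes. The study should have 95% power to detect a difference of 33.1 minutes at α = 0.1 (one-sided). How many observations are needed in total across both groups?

58 total

For two equal groups, n per group = 2·((z_α + z_β)·σ/δ)².
z_α = 1.282; z_β = 1.645 (power 95%).
n = 2 × (2.927 × 43 / 33.1)² = 2 × 14.46 = 28.92
Round up: n = 29 per group.
Total across both groups: 2 × 29 = 58.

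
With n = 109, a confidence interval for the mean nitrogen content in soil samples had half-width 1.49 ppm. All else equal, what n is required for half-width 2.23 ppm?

n = 49

Margin of error scales as 1/√n, so n₂ = n₁·(E₁/E₂)².
n₂ = 109 × (1.49/2.23)² = 109 × 0.4464 = 48.66
Round up: n₂ = 49.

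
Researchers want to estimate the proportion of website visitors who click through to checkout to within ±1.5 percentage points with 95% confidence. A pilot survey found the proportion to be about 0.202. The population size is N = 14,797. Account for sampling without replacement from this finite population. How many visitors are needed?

For a proportion with margin E = 0.015 at 95% confidence, z = 1.960.
n = p̂(1−p̂)(z/E)² = 0.202 × 0.798 × (1.960/0.015)² = 2752.22 — call this n₀.
Finite-population correction with N = 14,797: n = n₀ / (1 + (n₀−1)/N) = 2752.22 / 1.186 = 2320.59
Round up: n = 2321.

n = 2321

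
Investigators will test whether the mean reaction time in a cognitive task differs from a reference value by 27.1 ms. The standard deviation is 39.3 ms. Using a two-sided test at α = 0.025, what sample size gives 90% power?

For a one-sample z-test, n = ((z_{α/2} + z_β)·σ/δ)².
z_{α/2} = 2.241 (two-sided α = 0.025); z_β = 1.282 (power 90% → β = 0.1).
n = (3.523 × 39.3 / 27.1)² = 26.10
Round up: n = 27.

27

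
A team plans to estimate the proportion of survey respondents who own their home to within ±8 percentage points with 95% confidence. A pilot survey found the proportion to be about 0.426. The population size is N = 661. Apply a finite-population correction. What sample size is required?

n = 121

For a proportion with margin E = 0.08 at 95% confidence, z = 1.960.
n = p̂(1−p̂)(z/E)² = 0.426 × 0.574 × (1.960/0.08)² = 146.78 — call this n₀.
Finite-population correction with N = 661: n = n₀ / (1 + (n₀−1)/N) = 146.78 / 1.221 = 120.21
Round up: n = 121.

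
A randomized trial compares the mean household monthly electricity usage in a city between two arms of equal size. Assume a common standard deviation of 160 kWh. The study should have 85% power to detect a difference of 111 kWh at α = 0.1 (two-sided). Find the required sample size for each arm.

For two equal groups, n per group = 2·((z_{α/2} + z_β)·σ/δ)².
z_{α/2} = 1.645; z_β = 1.036 (power 85%).
n = 2 × (2.681 × 160 / 111)² = 2 × 14.93 = 29.86
Round up: n = 30 per group.

30 per group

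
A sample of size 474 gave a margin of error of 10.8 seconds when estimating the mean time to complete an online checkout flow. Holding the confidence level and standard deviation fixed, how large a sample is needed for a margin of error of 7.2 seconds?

1067

Margin of error scales as 1/√n, so n₂ = n₁·(E₁/E₂)².
n₂ = 474 × (10.8/7.2)² = 474 × 2.25 = 1066.50
Round up: n₂ = 1067.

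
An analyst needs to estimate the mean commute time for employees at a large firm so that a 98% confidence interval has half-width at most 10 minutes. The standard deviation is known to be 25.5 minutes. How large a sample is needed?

For a mean, the margin of error is E = z·σ/√n, so n = (zσ/E)².
At 98% confidence, z = 2.326.
n = (2.326 × 25.5 / 10)² = 35.18
Round up: n = 36.

n = 36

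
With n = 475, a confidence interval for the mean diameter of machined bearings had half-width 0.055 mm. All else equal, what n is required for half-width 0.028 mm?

Margin of error scales as 1/√n, so n₂ = n₁·(E₁/E₂)².
n₂ = 475 × (0.055/0.028)² = 475 × 3.858 = 1832.55
Round up: n₂ = 1833.

n = 1833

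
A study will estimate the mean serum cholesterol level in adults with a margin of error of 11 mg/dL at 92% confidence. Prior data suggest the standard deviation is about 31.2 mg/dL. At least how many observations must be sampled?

25

For a mean, the margin of error is E = z·σ/√n, so n = (zσ/E)².
At 92% confidence, z = 1.751.
n = (1.751 × 31.2 / 11)² = 24.67
Round up: n = 25.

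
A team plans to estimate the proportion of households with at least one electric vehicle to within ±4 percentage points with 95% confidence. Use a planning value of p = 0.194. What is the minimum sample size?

376

For a proportion with margin E = 0.04 at 95% confidence, z = 1.960.
n = p̂(1−p̂)(z/E)² = 0.194 × 0.806 × (1.960/0.04)² = 375.43
Round up: n = 376.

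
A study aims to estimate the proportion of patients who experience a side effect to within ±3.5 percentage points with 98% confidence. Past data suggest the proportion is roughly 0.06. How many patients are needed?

For a proportion with margin E = 0.035 at 98% confidence, z = 2.326.
n = p̂(1−p̂)(z/E)² = 0.06 × 0.94 × (2.326/0.035)² = 249.09
Round up: n = 250.

250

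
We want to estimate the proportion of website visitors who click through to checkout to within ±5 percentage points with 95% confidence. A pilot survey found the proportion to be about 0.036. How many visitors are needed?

54

For a proportion with margin E = 0.05 at 95% confidence, z = 1.960.
n = p̂(1−p̂)(z/E)² = 0.036 × 0.964 × (1.960/0.05)² = 53.33
Round up: n = 54.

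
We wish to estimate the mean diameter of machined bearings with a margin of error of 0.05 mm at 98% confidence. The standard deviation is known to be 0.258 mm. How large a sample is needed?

For a mean, the margin of error is E = z·σ/√n, so n = (zσ/E)².
At 98% confidence, z = 2.326.
n = (2.326 × 0.258 / 0.05)² = 144.05
Round up: n = 145.

n = 145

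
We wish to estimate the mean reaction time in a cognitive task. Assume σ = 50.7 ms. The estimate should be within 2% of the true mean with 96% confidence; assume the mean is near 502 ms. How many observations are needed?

108

For a mean, the margin of error is E = z·σ/√n, so n = (zσ/E)².
At 96% confidence, z = 2.054.
E = 2% of 502 = 10.04 ms.
n = (2.054 × 50.7 / 10.04)² = 107.58
Round up: n = 108.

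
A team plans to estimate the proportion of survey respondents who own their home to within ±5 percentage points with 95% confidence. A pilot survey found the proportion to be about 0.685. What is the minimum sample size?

332

For a proportion with margin E = 0.05 at 95% confidence, z = 1.960.
n = p̂(1−p̂)(z/E)² = 0.685 × 0.315 × (1.960/0.05)² = 331.57
Round up: n = 332.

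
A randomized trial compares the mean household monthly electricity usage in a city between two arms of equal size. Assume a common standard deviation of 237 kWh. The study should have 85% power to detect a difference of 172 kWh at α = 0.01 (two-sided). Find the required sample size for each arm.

50 per group

For two equal groups, n per group = 2·((z_{α/2} + z_β)·σ/δ)².
z_{α/2} = 2.576; z_β = 1.036 (power 85%).
n = 2 × (3.612 × 237 / 172)² = 2 × 24.77 = 49.54
Round up: n = 50 per group.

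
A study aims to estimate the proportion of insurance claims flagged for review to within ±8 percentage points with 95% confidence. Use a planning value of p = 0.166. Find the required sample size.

84

For a proportion with margin E = 0.08 at 95% confidence, z = 1.960.
n = p̂(1−p̂)(z/E)² = 0.166 × 0.834 × (1.960/0.08)² = 83.10
Round up: n = 84.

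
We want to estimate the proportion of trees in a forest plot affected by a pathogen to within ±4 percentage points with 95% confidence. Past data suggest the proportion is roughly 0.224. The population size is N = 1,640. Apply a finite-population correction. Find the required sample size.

333

For a proportion with margin E = 0.04 at 95% confidence, z = 1.960.
n = p̂(1−p̂)(z/E)² = 0.224 × 0.776 × (1.960/0.04)² = 417.35 — call this n₀.
Finite-population correction with N = 1,640: n = n₀ / (1 + (n₀−1)/N) = 417.35 / 1.254 = 332.81
Round up: n = 333.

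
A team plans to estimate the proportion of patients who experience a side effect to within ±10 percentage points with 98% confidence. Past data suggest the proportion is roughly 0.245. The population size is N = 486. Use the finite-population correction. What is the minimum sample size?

84

For a proportion with margin E = 0.1 at 98% confidence, z = 2.326.
n = p̂(1−p̂)(z/E)² = 0.245 × 0.755 × (2.326/0.1)² = 100.08 — call this n₀.
Finite-population correction with N = 486: n = n₀ / (1 + (n₀−1)/N) = 100.08 / 1.204 = 83.12
Round up: n = 84.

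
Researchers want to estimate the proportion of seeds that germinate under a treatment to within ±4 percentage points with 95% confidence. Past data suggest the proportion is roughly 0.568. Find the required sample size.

For a proportion with margin E = 0.04 at 95% confidence, z = 1.960.
n = p̂(1−p̂)(z/E)² = 0.568 × 0.432 × (1.960/0.04)² = 589.15
Round up: n = 590.

n = 590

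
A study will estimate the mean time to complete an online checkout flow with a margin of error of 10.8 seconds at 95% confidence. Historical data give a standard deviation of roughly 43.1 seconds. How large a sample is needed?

For a mean, the margin of error is E = z·σ/√n, so n = (zσ/E)².
At 95% confidence, z = 1.960.
n = (1.960 × 43.1 / 10.8)² = 61.18
Round up: n = 62.

n = 62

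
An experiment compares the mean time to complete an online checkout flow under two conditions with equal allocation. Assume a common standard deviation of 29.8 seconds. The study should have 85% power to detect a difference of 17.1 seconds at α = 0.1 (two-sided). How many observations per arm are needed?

44 per group

For two equal groups, n per group = 2·((z_{α/2} + z_β)·σ/δ)².
z_{α/2} = 1.645; z_β = 1.036 (power 85%).
n = 2 × (2.681 × 29.8 / 17.1)² = 2 × 21.83 = 43.66
Round up: n = 44 per group.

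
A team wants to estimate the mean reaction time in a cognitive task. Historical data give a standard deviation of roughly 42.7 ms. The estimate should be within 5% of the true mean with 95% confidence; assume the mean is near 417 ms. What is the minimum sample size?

17

For a mean, the margin of error is E = z·σ/√n, so n = (zσ/E)².
At 95% confidence, z = 1.960.
E = 5% of 417 = 20.85 ms.
n = (1.960 × 42.7 / 20.85)² = 16.11
Round up: n = 17.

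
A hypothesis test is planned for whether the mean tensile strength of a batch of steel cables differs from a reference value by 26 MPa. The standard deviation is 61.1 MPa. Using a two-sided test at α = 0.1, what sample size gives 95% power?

For a one-sample z-test, n = ((z_{α/2} + z_β)·σ/δ)².
z_{α/2} = 1.645 (two-sided α = 0.1); z_β = 1.645 (power 95% → β = 0.05).
n = (3.290 × 61.1 / 26)² = 59.78
Round up: n = 60.

60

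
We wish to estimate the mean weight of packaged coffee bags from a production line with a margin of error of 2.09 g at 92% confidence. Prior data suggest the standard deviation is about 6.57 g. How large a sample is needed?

For a mean, the margin of error is E = z·σ/√n, so n = (zσ/E)².
At 92% confidence, z = 1.751.
n = (1.751 × 6.57 / 2.09)² = 30.30
Round up: n = 31.

31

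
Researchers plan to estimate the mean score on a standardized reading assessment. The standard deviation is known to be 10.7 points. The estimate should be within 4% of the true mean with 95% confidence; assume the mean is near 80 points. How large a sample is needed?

For a mean, the margin of error is E = z·σ/√n, so n = (zσ/E)².
At 95% confidence, z = 1.960.
E = 4% of 80 = 3.2 points.
n = (1.960 × 10.7 / 3.2)² = 42.95
Round up: n = 43.

43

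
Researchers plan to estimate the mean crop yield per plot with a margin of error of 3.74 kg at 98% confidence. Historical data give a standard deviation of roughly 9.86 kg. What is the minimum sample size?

For a mean, the margin of error is E = z·σ/√n, so n = (zσ/E)².
At 98% confidence, z = 2.326.
n = (2.326 × 9.86 / 3.74)² = 37.60
Round up: n = 38.

38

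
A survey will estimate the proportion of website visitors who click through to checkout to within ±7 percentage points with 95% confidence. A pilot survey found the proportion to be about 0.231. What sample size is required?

140

For a proportion with margin E = 0.07 at 95% confidence, z = 1.960.
n = p̂(1−p̂)(z/E)² = 0.231 × 0.769 × (1.960/0.07)² = 139.27
Round up: n = 140.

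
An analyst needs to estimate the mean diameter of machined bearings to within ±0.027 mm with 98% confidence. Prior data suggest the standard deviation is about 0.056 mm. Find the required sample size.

For a mean, the margin of error is E = z·σ/√n, so n = (zσ/E)².
At 98% confidence, z = 2.326.
n = (2.326 × 0.056 / 0.027)² = 23.27
Round up: n = 24.

24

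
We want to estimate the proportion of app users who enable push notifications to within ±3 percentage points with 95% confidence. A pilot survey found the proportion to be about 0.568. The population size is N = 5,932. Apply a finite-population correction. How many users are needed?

891

For a proportion with margin E = 0.03 at 95% confidence, z = 1.960.
n = p̂(1−p̂)(z/E)² = 0.568 × 0.432 × (1.960/0.03)² = 1047.37 — call this n₀.
Finite-population correction with N = 5,932: n = n₀ / (1 + (n₀−1)/N) = 1047.37 / 1.176 = 890.62
Round up: n = 891.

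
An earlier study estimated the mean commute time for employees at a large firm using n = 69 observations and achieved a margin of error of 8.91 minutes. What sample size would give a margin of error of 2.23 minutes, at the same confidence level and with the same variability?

Margin of error scales as 1/√n, so n₂ = n₁·(E₁/E₂)².
n₂ = 69 × (8.91/2.23)² = 69 × 15.96 = 1101.24
Round up: n₂ = 1102.

1102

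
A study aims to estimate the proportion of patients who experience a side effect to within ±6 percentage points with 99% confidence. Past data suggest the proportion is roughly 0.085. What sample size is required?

For a proportion with margin E = 0.06 at 99% confidence, z = 2.576.
n = p̂(1−p̂)(z/E)² = 0.085 × 0.915 × (2.576/0.06)² = 143.36
Round up: n = 144.

144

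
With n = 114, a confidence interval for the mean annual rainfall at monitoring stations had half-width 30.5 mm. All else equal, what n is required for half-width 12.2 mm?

n = 713

Margin of error scales as 1/√n, so n₂ = n₁·(E₁/E₂)².
n₂ = 114 × (30.5/12.2)² = 114 × 6.25 = 712.50
Round up: n₂ = 713.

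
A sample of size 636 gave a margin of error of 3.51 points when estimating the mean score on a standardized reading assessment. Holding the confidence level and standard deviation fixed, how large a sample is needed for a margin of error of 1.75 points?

Margin of error scales as 1/√n, so n₂ = n₁·(E₁/E₂)².
n₂ = 636 × (3.51/1.75)² = 636 × 4.023 = 2558.63
Round up: n₂ = 2559.

2559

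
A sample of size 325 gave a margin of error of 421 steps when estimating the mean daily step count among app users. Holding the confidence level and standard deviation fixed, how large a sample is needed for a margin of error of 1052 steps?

Margin of error scales as 1/√n, so n₂ = n₁·(E₁/E₂)².
n₂ = 325 × (421/1052)² = 325 × 0.1602 = 52.07
Round up: n₂ = 53.

53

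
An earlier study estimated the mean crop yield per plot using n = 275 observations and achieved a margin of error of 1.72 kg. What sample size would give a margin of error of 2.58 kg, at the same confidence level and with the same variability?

Margin of error scales as 1/√n, so n₂ = n₁·(E₁/E₂)².
n₂ = 275 × (1.72/2.58)² = 275 × 0.4444 = 122.21
Round up: n₂ = 123.

123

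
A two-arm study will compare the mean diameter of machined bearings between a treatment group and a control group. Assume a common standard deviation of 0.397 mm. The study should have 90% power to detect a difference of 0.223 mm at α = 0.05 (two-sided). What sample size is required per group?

67 per group

For two equal groups, n per group = 2·((z_{α/2} + z_β)·σ/δ)².
z_{α/2} = 1.960; z_β = 1.282 (power 90%).
n = 2 × (3.242 × 0.397 / 0.223)² = 2 × 33.31 = 66.62
Round up: n = 67 per group.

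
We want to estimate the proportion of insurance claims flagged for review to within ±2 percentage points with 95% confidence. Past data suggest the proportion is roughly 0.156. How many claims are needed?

1265

For a proportion with margin E = 0.02 at 95% confidence, z = 1.960.
n = p̂(1−p̂)(z/E)² = 0.156 × 0.844 × (1.960/0.02)² = 1264.50
Round up: n = 1265.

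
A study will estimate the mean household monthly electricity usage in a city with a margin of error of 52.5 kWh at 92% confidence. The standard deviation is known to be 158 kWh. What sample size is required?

28

For a mean, the margin of error is E = z·σ/√n, so n = (zσ/E)².
At 92% confidence, z = 1.751.
n = (1.751 × 158 / 52.5)² = 27.77
Round up: n = 28.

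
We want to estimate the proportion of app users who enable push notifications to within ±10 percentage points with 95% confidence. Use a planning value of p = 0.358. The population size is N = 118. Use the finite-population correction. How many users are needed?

51

For a proportion with margin E = 0.1 at 95% confidence, z = 1.960.
n = p̂(1−p̂)(z/E)² = 0.358 × 0.642 × (1.960/0.1)² = 88.29 — call this n₀.
Finite-population correction with N = 118: n = n₀ / (1 + (n₀−1)/N) = 88.29 / 1.74 = 50.74
Round up: n = 51.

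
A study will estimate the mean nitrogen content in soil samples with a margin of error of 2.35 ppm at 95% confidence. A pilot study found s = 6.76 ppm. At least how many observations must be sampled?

32

For a mean, the margin of error is E = z·σ/√n, so n = (zσ/E)².
At 95% confidence, z = 1.960.
n = (1.960 × 6.76 / 2.35)² = 31.79
Round up: n = 32.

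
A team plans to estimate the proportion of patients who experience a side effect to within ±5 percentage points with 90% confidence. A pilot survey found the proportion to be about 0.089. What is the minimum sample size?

For a proportion with margin E = 0.05 at 90% confidence, z = 1.645.
n = p̂(1−p̂)(z/E)² = 0.089 × 0.911 × (1.645/0.05)² = 87.76
Round up: n = 88.

88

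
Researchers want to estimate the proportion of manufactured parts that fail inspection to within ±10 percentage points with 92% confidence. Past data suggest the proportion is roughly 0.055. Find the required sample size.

16

For a proportion with margin E = 0.1 at 92% confidence, z = 1.751.
n = p̂(1−p̂)(z/E)² = 0.055 × 0.945 × (1.751/0.1)² = 15.94
Round up: n = 16.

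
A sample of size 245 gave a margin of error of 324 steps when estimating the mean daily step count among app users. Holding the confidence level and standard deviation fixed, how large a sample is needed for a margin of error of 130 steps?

Margin of error scales as 1/√n, so n₂ = n₁·(E₁/E₂)².
n₂ = 245 × (324/130)² = 245 × 6.212 = 1521.94
Round up: n₂ = 1522.

1522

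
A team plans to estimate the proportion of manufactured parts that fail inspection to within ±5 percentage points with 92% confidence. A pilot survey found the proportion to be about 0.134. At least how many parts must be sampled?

143

For a proportion with margin E = 0.05 at 92% confidence, z = 1.751.
n = p̂(1−p̂)(z/E)² = 0.134 × 0.866 × (1.751/0.05)² = 142.32
Round up: n = 143.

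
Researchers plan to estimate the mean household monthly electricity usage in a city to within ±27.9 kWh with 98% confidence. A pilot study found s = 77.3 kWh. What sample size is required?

For a mean, the margin of error is E = z·σ/√n, so n = (zσ/E)².
At 98% confidence, z = 2.326.
n = (2.326 × 77.3 / 27.9)² = 41.53
Round up: n = 42.

42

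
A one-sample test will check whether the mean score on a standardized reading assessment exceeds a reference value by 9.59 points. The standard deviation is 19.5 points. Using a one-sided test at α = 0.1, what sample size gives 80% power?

For a one-sample z-test, n = ((z_α + z_β)·σ/δ)².
z_α = 1.282 (one-sided α = 0.1); z_β = 0.842 (power 80% → β = 0.2).
n = (2.124 × 19.5 / 9.59)² = 18.65
Round up: n = 19.

19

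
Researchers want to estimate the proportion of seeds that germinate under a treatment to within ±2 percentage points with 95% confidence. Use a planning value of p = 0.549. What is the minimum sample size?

2378

For a proportion with margin E = 0.02 at 95% confidence, z = 1.960.
n = p̂(1−p̂)(z/E)² = 0.549 × 0.451 × (1.960/0.02)² = 2377.94
Round up: n = 2378.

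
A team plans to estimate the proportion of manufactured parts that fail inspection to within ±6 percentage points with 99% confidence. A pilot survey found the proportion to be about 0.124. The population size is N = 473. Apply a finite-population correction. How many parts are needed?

For a proportion with margin E = 0.06 at 99% confidence, z = 2.576.
n = p̂(1−p̂)(z/E)² = 0.124 × 0.876 × (2.576/0.06)² = 200.22 — call this n₀.
Finite-population correction with N = 473: n = n₀ / (1 + (n₀−1)/N) = 200.22 / 1.421 = 140.90
Round up: n = 141.

141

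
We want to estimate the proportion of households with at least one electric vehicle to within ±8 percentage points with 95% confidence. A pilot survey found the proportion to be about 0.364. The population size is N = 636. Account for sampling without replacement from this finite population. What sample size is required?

For a proportion with margin E = 0.08 at 95% confidence, z = 1.960.
n = p̂(1−p̂)(z/E)² = 0.364 × 0.636 × (1.960/0.08)² = 138.96 — call this n₀.
Finite-population correction with N = 636: n = n₀ / (1 + (n₀−1)/N) = 138.96 / 1.217 = 114.18
Round up: n = 115.

115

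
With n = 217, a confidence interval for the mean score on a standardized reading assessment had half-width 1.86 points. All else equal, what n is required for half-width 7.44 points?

14

Margin of error scales as 1/√n, so n₂ = n₁·(E₁/E₂)².
n₂ = 217 × (1.86/7.44)² = 217 × 0.0625 = 13.56
Round up: n₂ = 14.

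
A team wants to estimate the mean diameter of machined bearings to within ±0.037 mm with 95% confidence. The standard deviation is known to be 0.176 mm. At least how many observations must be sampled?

87

For a mean, the margin of error is E = z·σ/√n, so n = (zσ/E)².
At 95% confidence, z = 1.960.
n = (1.960 × 0.176 / 0.037)² = 86.92
Round up: n = 87.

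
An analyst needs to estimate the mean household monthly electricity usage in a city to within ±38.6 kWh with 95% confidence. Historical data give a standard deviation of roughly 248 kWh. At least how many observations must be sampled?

For a mean, the margin of error is E = z·σ/√n, so n = (zσ/E)².
At 95% confidence, z = 1.960.
n = (1.960 × 248 / 38.6)² = 158.58
Round up: n = 159.

n = 159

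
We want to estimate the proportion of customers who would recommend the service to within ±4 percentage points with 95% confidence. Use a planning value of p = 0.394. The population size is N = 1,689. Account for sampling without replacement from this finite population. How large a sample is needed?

For a proportion with margin E = 0.04 at 95% confidence, z = 1.960.
n = p̂(1−p̂)(z/E)² = 0.394 × 0.606 × (1.960/0.04)² = 573.27 — call this n₀.
Finite-population correction with N = 1,689: n = n₀ / (1 + (n₀−1)/N) = 573.27 / 1.339 = 428.13
Round up: n = 429.

n = 429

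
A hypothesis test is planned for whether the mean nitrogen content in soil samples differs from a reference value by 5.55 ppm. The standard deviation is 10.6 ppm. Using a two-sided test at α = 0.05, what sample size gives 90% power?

For a one-sample z-test, n = ((z_{α/2} + z_β)·σ/δ)².
z_{α/2} = 1.960 (two-sided α = 0.05); z_β = 1.282 (power 90% → β = 0.1).
n = (3.242 × 10.6 / 5.55)² = 38.34
Round up: n = 39.

n = 39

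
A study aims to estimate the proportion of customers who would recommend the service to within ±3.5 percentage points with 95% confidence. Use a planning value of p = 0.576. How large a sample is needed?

For a proportion with margin E = 0.035 at 95% confidence, z = 1.960.
n = p̂(1−p̂)(z/E)² = 0.576 × 0.424 × (1.960/0.035)² = 765.89
Round up: n = 766.

766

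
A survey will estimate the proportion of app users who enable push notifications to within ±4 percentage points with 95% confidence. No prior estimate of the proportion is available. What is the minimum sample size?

601

For a proportion with margin E = 0.04 at 95% confidence, z = 1.960.
With no prior estimate, use p = 0.5, which maximizes p(1−p) at 0.25.
n = 0.25 × (z/E)² = 0.25 × (1.960/0.04)² = 600.25
Round up: n = 601.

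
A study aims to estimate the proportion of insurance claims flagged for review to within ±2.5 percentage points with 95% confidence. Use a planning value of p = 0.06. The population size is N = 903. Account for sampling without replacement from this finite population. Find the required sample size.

For a proportion with margin E = 0.025 at 95% confidence, z = 1.960.
n = p̂(1−p̂)(z/E)² = 0.06 × 0.94 × (1.960/0.025)² = 346.67 — call this n₀.
Finite-population correction with N = 903: n = n₀ / (1 + (n₀−1)/N) = 346.67 / 1.383 = 250.67
Round up: n = 251.

n = 251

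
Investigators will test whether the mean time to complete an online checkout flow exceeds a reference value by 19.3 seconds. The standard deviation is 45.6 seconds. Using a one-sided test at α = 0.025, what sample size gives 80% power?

For a one-sample z-test, n = ((z_α + z_β)·σ/δ)².
z_α = 1.960 (one-sided α = 0.025); z_β = 0.842 (power 80% → β = 0.2).
n = (2.802 × 45.6 / 19.3)² = 43.83
Round up: n = 44.

44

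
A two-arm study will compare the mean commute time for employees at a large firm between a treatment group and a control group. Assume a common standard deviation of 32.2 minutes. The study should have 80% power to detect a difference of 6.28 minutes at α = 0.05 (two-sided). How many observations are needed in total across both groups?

826 total

For two equal groups, n per group = 2·((z_{α/2} + z_β)·σ/δ)².
z_{α/2} = 1.960; z_β = 0.842 (power 80%).
n = 2 × (2.802 × 32.2 / 6.28)² = 2 × 206.41 = 412.82
Round up: n = 413 per group.
Total across both groups: 2 × 413 = 826.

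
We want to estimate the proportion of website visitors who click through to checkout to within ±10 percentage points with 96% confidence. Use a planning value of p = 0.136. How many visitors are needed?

50

For a proportion with margin E = 0.1 at 96% confidence, z = 2.054.
n = p̂(1−p̂)(z/E)² = 0.136 × 0.864 × (2.054/0.1)² = 49.57
Round up: n = 50.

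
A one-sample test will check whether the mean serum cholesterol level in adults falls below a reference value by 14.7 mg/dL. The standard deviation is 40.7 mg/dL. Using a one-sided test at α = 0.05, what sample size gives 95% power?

83

For a one-sample z-test, n = ((z_α + z_β)·σ/δ)².
z_α = 1.645 (one-sided α = 0.05); z_β = 1.645 (power 95% → β = 0.05).
n = (3.290 × 40.7 / 14.7)² = 82.97
Round up: n = 83.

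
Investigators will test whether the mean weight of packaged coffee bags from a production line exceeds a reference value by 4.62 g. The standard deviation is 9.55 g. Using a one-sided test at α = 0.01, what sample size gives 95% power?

For a one-sample z-test, n = ((z_α + z_β)·σ/δ)².
z_α = 2.326 (one-sided α = 0.01); z_β = 1.645 (power 95% → β = 0.05).
n = (3.971 × 9.55 / 4.62)² = 67.38
Round up: n = 68.

68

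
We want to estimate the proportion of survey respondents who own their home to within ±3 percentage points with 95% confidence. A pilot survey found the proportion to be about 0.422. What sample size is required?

For a proportion with margin E = 0.03 at 95% confidence, z = 1.960.
n = p̂(1−p̂)(z/E)² = 0.422 × 0.578 × (1.960/0.03)² = 1041.14
Round up: n = 1042.

1042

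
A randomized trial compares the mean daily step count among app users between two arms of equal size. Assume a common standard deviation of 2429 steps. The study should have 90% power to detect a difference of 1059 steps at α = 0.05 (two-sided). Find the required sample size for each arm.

111 per group

For two equal groups, n per group = 2·((z_{α/2} + z_β)·σ/δ)².
z_{α/2} = 1.960; z_β = 1.282 (power 90%).
n = 2 × (3.242 × 2429 / 1059)² = 2 × 55.30 = 110.60
Round up: n = 111 per group.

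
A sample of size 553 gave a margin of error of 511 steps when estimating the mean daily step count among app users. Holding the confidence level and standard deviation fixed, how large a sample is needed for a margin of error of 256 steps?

Margin of error scales as 1/√n, so n₂ = n₁·(E₁/E₂)².
n₂ = 553 × (511/256)² = 553 × 3.984 = 2203.15
Round up: n₂ = 2204.

2204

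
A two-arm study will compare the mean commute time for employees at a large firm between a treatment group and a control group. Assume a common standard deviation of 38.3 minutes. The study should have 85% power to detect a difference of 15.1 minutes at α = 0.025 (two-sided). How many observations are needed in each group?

139 per group

For two equal groups, n per group = 2·((z_{α/2} + z_β)·σ/δ)².
z_{α/2} = 2.241; z_β = 1.036 (power 85%).
n = 2 × (3.277 × 38.3 / 15.1)² = 2 × 69.09 = 138.18
Round up: n = 139 per group.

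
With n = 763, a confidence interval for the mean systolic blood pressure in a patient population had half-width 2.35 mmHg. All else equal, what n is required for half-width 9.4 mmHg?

48

Margin of error scales as 1/√n, so n₂ = n₁·(E₁/E₂)².
n₂ = 763 × (2.35/9.4)² = 763 × 0.0625 = 47.69
Round up: n₂ = 48.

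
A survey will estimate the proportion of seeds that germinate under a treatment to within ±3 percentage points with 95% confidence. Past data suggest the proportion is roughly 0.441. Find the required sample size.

For a proportion with margin E = 0.03 at 95% confidence, z = 1.960.
n = p̂(1−p̂)(z/E)² = 0.441 × 0.559 × (1.960/0.03)² = 1052.25
Round up: n = 1053.

n = 1053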